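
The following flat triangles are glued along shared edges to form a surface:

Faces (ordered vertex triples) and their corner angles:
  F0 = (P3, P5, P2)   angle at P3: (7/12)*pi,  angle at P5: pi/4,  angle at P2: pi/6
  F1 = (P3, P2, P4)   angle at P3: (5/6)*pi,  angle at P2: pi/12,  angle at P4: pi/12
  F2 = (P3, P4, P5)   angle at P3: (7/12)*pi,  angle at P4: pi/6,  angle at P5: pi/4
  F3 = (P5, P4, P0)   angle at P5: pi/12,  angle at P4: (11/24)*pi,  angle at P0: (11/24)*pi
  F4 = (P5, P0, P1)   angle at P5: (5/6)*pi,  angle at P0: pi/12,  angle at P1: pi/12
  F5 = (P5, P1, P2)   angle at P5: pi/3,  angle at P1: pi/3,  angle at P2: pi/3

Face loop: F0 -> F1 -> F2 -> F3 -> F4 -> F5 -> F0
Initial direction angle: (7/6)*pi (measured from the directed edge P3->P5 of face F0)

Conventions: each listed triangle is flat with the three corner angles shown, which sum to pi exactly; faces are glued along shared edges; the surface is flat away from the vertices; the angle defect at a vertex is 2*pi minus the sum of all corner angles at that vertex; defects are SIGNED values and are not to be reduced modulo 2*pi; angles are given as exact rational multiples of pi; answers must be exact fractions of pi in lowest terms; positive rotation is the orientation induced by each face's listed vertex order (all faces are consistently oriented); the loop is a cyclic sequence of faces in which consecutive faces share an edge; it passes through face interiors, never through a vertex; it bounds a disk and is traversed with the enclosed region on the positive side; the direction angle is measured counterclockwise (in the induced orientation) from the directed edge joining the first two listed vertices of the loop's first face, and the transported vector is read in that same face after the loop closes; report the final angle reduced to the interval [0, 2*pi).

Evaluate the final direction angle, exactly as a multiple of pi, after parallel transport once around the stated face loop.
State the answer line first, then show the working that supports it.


Answer: final direction angle = (17/12)*pi

enclosed vertex P3: corner angles sum to 2*pi, defect = 2*pi - 2*pi = 0
enclosed vertex P5: corner angles sum to (7/4)*pi, defect = 2*pi - (7/4)*pi = pi/4
summing the enclosed defects onto the initial angle, mod 2*pi in the induced orientation:
final angle = (7/6)*pi + pi/4 = (17/12)*pi (mod 2*pi)


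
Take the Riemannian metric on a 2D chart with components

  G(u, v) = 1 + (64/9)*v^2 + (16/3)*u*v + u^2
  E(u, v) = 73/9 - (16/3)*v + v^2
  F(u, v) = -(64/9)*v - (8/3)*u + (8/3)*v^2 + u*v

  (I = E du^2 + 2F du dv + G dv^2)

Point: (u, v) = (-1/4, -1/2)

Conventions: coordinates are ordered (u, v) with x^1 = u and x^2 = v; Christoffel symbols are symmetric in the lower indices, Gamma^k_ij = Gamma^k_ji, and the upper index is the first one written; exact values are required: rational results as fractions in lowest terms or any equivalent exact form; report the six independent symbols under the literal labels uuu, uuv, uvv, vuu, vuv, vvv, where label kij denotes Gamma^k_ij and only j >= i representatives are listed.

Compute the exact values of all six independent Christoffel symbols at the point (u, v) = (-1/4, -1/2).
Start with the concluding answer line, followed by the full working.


Answer: Gamma_uuu = 0, Gamma_uuv = -456/1949, Gamma_uvv = -1216/1949, Gamma_vuu = 0, Gamma_vuv = -228/1949, Gamma_vvv = -608/1949

E = 397/36, F = 361/72, G = 505/144 at the point
E_u = 0, E_v = -19/3, F_u = -19/6, F_v = -361/36, G_u = -19/6, G_v = -76/9
EG - F^2 = 1949/144;  g^inv = (144/1949) * [[505/144, -361/72], [-361/72, 397/36]]
first-kind symbols [ij,l] = (1/2)(d_i g_jl + d_j g_il - d_l g_ij): [uu,u] = E_u/2 = 0, [uu,v] = F_u - E_v/2 = 0, [uv,u] = E_v/2 = -19/6, [uv,v] = G_u/2 = -19/12, [vv,u] = F_v - G_u/2 = -76/9, [vv,v] = G_v/2 = -38/9
Gamma^u_ij = (G*[ij,u] - F*[ij,v])/(EG - F^2), Gamma^v_ij = (E*[ij,v] - F*[ij,u])/(EG - F^2)


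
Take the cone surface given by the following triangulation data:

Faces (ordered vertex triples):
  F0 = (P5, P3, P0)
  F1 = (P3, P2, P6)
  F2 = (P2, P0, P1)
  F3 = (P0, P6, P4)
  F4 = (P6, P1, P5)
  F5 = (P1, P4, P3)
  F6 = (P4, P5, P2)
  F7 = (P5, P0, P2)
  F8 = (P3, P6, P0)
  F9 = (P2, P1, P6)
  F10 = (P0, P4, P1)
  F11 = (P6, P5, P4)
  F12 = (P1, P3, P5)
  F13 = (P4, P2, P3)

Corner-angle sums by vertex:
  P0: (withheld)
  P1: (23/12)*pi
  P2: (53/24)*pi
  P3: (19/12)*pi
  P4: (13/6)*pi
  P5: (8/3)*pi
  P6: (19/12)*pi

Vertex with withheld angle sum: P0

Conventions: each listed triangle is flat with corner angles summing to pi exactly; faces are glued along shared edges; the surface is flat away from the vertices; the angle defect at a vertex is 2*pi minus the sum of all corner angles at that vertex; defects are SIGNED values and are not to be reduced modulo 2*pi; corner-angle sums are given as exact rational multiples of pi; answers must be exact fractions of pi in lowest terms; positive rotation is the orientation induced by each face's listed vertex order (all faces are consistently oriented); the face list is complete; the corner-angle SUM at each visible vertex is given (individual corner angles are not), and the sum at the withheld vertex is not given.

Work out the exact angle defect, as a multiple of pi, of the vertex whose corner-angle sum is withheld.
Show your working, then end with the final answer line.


V = 7, E = 21, F = 14; chi = V - E + F = 0
Gauss-Bonnet: total defect = 2*pi*chi = 0; visible defects sum to -pi/8

Answer: defect(P0) = pi/8


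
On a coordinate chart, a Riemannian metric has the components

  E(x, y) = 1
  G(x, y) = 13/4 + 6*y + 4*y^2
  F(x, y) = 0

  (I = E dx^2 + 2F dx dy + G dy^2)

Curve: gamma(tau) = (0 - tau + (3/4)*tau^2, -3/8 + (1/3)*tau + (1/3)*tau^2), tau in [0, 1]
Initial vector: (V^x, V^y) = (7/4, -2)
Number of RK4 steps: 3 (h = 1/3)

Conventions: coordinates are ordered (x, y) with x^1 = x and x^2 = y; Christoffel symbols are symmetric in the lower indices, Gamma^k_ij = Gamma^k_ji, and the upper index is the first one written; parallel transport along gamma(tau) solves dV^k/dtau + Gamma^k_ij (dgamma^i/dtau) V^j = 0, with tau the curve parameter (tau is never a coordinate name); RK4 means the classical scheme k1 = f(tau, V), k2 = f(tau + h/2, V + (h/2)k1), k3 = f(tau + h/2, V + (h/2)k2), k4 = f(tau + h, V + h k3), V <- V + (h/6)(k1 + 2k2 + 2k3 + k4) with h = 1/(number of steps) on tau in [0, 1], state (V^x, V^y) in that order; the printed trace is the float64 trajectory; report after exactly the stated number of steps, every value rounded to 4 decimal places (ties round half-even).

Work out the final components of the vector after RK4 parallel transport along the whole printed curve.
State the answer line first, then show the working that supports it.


Answer: V^x = 1.7500, V^y = -1.0818

gamma'(tau) = (-1 + (3/2)*tau, 1/3 + (2/3)*tau); f(tau, V)^k = -Gamma^k_ij(gamma(tau)) gamma'^i(tau) V^j; h = 1/3; intermediate values shown to 6 dp
curve data and Christoffel symbols at the stage parameters:
  tau = 0.000000: gamma = (0.000000, -0.375000), gamma' = (-1.000000, 0.333333); Gamma_xxx = 0.000000, Gamma_xxy = 0.000000, Gamma_xyy = 0.000000, Gamma_yxx = 0.000000, Gamma_yxy = 0.000000, Gamma_yyy = 0.960000
  tau = 0.166667: gamma = (-0.145833, -0.310185), gamma' = (-0.750000, 0.444444); Gamma_xxx = 0.000000, Gamma_xxy = 0.000000, Gamma_xyy = 0.000000, Gamma_yxx = 0.000000, Gamma_yxy = 0.000000, Gamma_yyy = 0.991831
  tau = 0.333333: gamma = (-0.250000, -0.226852), gamma' = (-0.500000, 0.555556); Gamma_xxx = 0.000000, Gamma_xxy = 0.000000, Gamma_xyy = 0.000000, Gamma_yxx = 0.000000, Gamma_yxy = 0.000000, Gamma_yyy = 0.998977
  tau = 0.500000: gamma = (-0.312500, -0.125000), gamma' = (-0.250000, 0.666667); Gamma_xxx = 0.000000, Gamma_xxy = 0.000000, Gamma_xyy = 0.000000, Gamma_yxx = 0.000000, Gamma_yxy = 0.000000, Gamma_yyy = 0.975610
  tau = 0.666667: gamma = (-0.333333, -0.004630), gamma' = (0.000000, 0.777778); Gamma_xxx = 0.000000, Gamma_xxy = 0.000000, Gamma_xyy = 0.000000, Gamma_yxx = 0.000000, Gamma_yxy = 0.000000, Gamma_yyy = 0.925263
  tau = 0.833333: gamma = (-0.312500, 0.134259), gamma' = (0.250000, 0.888889); Gamma_xxx = 0.000000, Gamma_xxy = 0.000000, Gamma_xyy = 0.000000, Gamma_yxx = 0.000000, Gamma_yxy = 0.000000, Gamma_yyy = 0.856911
  tau = 1.000000: gamma = (-0.250000, 0.291667), gamma' = (0.500000, 1.000000); Gamma_xxx = 0.000000, Gamma_xxy = 0.000000, Gamma_xyy = 0.000000, Gamma_yxx = 0.000000, Gamma_yxy = 0.000000, Gamma_yyy = 0.780234
step 0: V^x = 1.7500, V^y = -2.0000
step 1: k1 = (0.000000, 0.640000), k2 = (0.000000, 0.834608), k3 = (0.000000, 0.820310), k4 = (0.000000, 0.958220); V <- V + (h/6)(k1 + 2k2 + 2k3 + k4): V^x = 1.7500, V^y = -1.7273
step 2: k1 = (0.000000, 0.958646), k2 = (0.000000, 1.019549), k3 = (0.000000, 1.012947), k4 = (0.000000, 1.000082); V <- V + (h/6)(k1 + 2k2 + 2k3 + k4): V^x = 1.7500, V^y = -1.3927
step 3: k1 = (0.000000, 1.002240), k2 = (0.000000, 0.933568), k3 = (0.000000, 0.942286), k4 = (0.000000, 0.841548); V <- V + (h/6)(k1 + 2k2 + 2k3 + k4): V^x = 1.7500, V^y = -1.0818


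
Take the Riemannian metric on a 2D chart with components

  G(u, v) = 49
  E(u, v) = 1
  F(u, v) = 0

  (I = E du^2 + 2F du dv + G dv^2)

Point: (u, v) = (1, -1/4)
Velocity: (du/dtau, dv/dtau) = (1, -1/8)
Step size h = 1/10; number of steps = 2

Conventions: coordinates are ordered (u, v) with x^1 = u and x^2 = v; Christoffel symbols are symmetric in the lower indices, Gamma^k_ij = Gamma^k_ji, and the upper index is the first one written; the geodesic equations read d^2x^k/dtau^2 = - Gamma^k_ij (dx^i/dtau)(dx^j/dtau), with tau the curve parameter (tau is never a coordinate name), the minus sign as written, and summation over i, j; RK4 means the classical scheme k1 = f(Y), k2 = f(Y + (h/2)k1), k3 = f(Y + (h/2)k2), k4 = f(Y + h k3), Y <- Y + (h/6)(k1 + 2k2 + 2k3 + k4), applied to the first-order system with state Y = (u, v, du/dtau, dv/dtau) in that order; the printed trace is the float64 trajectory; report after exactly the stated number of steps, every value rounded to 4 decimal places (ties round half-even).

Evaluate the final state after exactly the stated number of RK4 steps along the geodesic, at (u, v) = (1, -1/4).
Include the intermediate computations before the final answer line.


f(Y) = (du/dtau, dv/dtau, -Gamma^u_ij Y'^i Y'^j, -Gamma^v_ij Y'^i Y'^j) with the Gammas evaluated at the stage position; h = 0.100000; intermediate values shown to 6 dp
step 0: u = 1.0000, v = -0.2500, du/dtau = 1.0000, dv/dtau = -0.1250
step 1:
  k1: at (u, v) = (1.000000, -0.250000), (du/dtau, dv/dtau) = (1.000000, -0.125000); Gamma_uuu = 0.000000, Gamma_uuv = 0.000000, Gamma_uvv = 0.000000, Gamma_vuu = 0.000000, Gamma_vuv = 0.000000, Gamma_vvv = 0.000000; k1 = (1.000000, -0.125000, 0.000000, 0.000000)
  k2: at (u, v) = (1.050000, -0.256250), (du/dtau, dv/dtau) = (1.000000, -0.125000); Gamma_uuu = 0.000000, Gamma_uuv = 0.000000, Gamma_uvv = 0.000000, Gamma_vuu = 0.000000, Gamma_vuv = 0.000000, Gamma_vvv = 0.000000; k2 = (1.000000, -0.125000, 0.000000, 0.000000)
  k3: at (u, v) = (1.050000, -0.256250), (du/dtau, dv/dtau) = (1.000000, -0.125000); Gamma_uuu = 0.000000, Gamma_uuv = 0.000000, Gamma_uvv = 0.000000, Gamma_vuu = 0.000000, Gamma_vuv = 0.000000, Gamma_vvv = 0.000000; k3 = (1.000000, -0.125000, 0.000000, 0.000000)
  k4: at (u, v) = (1.100000, -0.262500), (du/dtau, dv/dtau) = (1.000000, -0.125000); Gamma_uuu = 0.000000, Gamma_uuv = 0.000000, Gamma_uvv = 0.000000, Gamma_vuu = 0.000000, Gamma_vuv = 0.000000, Gamma_vvv = 0.000000; k4 = (1.000000, -0.125000, 0.000000, 0.000000)
  Y <- Y + (h/6)(k1 + 2k2 + 2k3 + k4): u = 1.1000, v = -0.2625, du/dtau = 1.0000, dv/dtau = -0.1250
step 2:
  k1: at (u, v) = (1.100000, -0.262500), (du/dtau, dv/dtau) = (1.000000, -0.125000); Gamma_uuu = 0.000000, Gamma_uuv = 0.000000, Gamma_uvv = 0.000000, Gamma_vuu = 0.000000, Gamma_vuv = 0.000000, Gamma_vvv = 0.000000; k1 = (1.000000, -0.125000, 0.000000, 0.000000)
  k2: at (u, v) = (1.150000, -0.268750), (du/dtau, dv/dtau) = (1.000000, -0.125000); Gamma_uuu = 0.000000, Gamma_uuv = 0.000000, Gamma_uvv = 0.000000, Gamma_vuu = 0.000000, Gamma_vuv = 0.000000, Gamma_vvv = 0.000000; k2 = (1.000000, -0.125000, 0.000000, 0.000000)
  k3: at (u, v) = (1.150000, -0.268750), (du/dtau, dv/dtau) = (1.000000, -0.125000); Gamma_uuu = 0.000000, Gamma_uuv = 0.000000, Gamma_uvv = 0.000000, Gamma_vuu = 0.000000, Gamma_vuv = 0.000000, Gamma_vvv = 0.000000; k3 = (1.000000, -0.125000, 0.000000, 0.000000)
  k4: at (u, v) = (1.200000, -0.275000), (du/dtau, dv/dtau) = (1.000000, -0.125000); Gamma_uuu = 0.000000, Gamma_uuv = 0.000000, Gamma_uvv = 0.000000, Gamma_vuu = 0.000000, Gamma_vuv = 0.000000, Gamma_vvv = 0.000000; k4 = (1.000000, -0.125000, 0.000000, 0.000000)
  Y <- Y + (h/6)(k1 + 2k2 + 2k3 + k4): u = 1.2000, v = -0.2750, du/dtau = 1.0000, dv/dtau = -0.1250

Answer: u = 1.2000, v = -0.2750, du/dtau = 1.0000, dv/dtau = -0.1250


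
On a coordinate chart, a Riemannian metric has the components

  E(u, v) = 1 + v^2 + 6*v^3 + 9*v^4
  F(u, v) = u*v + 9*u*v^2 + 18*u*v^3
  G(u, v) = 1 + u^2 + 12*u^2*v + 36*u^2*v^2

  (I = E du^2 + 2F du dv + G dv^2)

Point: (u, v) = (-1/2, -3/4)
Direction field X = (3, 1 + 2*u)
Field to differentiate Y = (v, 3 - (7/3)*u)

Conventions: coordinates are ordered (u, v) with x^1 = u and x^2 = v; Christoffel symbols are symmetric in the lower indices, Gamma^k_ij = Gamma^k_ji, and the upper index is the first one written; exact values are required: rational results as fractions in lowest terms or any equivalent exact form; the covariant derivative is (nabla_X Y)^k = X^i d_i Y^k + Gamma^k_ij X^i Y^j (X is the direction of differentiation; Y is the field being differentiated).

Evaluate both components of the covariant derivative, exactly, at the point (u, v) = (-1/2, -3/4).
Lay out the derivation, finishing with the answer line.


E = 481/256, F = 105/64, G = 65/16 at the point
E_u = 0, E_v = -105/16, F_u = -105/32, F_v = -143/16, G_u = -49/4, G_v = -21/2
EG - F^2 = 1265/256;  g^inv = (256/1265) * [[65/16, -105/64], [-105/64, 481/256]]
first-kind symbols [ij,l] = (1/2)(d_i g_jl + d_j g_il - d_l g_ij): [uu,u] = E_u/2 = 0, [uu,v] = F_u - E_v/2 = 0, [uv,u] = E_v/2 = -105/32, [uv,v] = G_u/2 = -49/8, [vv,u] = F_v - G_u/2 = -45/16, [vv,v] = G_v/2 = -21/4
Gamma^u_ij = (G*[ij,u] - F*[ij,v])/(EG - F^2), Gamma^v_ij = (E*[ij,v] - F*[ij,u])/(EG - F^2)
Gamma_uuu = 0, Gamma_uuv = -168/253, Gamma_uvv = -144/253, Gamma_vuu = 0, Gamma_vuv = -1568/1265, Gamma_vvv = -1344/1265
X = (3, 0), Y = (-3/4, 25/6) at the point

Answer: (nabla_X Y)^u = -2100/253, (nabla_X Y)^v = -5691/253


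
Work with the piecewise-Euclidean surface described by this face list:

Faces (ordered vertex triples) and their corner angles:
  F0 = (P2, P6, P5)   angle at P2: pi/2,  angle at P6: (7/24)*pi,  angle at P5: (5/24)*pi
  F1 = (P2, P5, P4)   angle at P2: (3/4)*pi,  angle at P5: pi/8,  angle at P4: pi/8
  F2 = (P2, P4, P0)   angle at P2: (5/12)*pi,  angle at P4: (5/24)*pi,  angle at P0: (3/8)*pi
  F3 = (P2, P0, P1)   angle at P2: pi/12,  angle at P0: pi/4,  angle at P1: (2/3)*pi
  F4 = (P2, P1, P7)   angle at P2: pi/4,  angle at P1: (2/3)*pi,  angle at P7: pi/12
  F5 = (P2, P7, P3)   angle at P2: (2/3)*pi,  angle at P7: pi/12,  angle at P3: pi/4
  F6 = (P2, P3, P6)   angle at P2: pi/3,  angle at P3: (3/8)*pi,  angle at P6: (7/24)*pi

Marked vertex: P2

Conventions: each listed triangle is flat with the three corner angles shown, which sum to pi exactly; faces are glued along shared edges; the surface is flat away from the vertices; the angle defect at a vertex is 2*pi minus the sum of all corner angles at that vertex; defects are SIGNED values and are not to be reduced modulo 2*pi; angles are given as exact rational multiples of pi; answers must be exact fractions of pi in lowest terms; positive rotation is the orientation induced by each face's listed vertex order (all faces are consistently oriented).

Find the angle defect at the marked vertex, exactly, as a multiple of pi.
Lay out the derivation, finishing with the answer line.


Sum of corner angles at P2: 3*pi
defect = 2*pi - 3*pi

Answer: defect(P2) = -pi


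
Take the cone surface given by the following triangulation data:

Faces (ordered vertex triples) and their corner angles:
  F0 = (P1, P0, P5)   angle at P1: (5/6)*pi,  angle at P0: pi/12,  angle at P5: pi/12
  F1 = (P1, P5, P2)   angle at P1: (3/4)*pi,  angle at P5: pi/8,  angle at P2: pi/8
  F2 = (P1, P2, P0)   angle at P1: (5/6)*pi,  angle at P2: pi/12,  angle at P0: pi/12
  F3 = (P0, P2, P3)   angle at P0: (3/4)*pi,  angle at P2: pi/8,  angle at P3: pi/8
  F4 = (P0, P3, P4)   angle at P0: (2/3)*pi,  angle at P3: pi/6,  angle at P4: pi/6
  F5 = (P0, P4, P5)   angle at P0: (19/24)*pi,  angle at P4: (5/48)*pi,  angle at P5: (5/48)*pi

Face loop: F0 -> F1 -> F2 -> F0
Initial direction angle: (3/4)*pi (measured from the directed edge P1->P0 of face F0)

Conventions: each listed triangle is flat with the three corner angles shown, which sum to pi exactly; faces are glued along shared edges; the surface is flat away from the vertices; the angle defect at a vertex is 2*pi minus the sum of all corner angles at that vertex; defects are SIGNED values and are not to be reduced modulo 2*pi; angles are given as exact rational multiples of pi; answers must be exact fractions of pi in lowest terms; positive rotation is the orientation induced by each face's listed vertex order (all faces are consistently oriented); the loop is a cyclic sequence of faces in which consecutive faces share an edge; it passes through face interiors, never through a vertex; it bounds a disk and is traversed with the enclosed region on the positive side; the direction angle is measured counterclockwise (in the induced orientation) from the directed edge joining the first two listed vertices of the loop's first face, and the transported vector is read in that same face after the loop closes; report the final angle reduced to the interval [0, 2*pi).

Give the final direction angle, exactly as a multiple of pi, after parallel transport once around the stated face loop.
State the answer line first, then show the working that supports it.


Answer: final direction angle = pi/3

enclosed vertex P1: corner angles sum to (29/12)*pi, defect = 2*pi - (29/12)*pi = (-5/12)*pi
the rotation equals the total enclosed defect, so the final angle is initial + defects (mod 2*pi)
final angle = (3/4)*pi - (5/12)*pi = pi/3 (mod 2*pi)


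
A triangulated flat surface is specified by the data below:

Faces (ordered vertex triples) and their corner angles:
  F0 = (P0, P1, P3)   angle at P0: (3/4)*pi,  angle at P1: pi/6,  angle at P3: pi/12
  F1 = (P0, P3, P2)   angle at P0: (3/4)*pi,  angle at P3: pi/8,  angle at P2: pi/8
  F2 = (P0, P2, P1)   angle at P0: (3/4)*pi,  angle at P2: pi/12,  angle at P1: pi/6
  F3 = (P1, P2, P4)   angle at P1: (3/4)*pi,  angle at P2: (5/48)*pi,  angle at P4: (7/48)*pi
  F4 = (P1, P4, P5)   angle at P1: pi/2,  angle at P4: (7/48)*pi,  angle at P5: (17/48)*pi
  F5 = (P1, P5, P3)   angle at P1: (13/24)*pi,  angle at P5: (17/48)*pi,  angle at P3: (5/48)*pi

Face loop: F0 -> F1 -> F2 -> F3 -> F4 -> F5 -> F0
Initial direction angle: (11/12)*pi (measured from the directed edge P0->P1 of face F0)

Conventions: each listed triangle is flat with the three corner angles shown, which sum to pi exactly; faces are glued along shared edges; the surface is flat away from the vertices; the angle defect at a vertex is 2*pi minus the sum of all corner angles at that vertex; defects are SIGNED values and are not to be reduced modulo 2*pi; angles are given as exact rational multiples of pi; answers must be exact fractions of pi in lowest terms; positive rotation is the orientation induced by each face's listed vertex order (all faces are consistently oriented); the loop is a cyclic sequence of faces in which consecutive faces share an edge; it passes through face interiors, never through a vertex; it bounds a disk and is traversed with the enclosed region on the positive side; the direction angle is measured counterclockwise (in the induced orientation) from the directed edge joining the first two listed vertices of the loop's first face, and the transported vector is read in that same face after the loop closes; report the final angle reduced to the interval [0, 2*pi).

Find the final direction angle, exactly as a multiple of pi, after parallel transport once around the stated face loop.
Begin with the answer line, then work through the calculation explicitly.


Answer: final direction angle = (13/24)*pi

enclosed vertex P0: corner angles sum to (9/4)*pi, defect = 2*pi - (9/4)*pi = -pi/4
enclosed vertex P1: corner angles sum to (17/8)*pi, defect = 2*pi - (17/8)*pi = -pi/8
holonomy = initial angle + sum of enclosed defects (mod 2*pi), positive in the induced orientation
final angle = (11/12)*pi - (3/8)*pi = (13/24)*pi (mod 2*pi)


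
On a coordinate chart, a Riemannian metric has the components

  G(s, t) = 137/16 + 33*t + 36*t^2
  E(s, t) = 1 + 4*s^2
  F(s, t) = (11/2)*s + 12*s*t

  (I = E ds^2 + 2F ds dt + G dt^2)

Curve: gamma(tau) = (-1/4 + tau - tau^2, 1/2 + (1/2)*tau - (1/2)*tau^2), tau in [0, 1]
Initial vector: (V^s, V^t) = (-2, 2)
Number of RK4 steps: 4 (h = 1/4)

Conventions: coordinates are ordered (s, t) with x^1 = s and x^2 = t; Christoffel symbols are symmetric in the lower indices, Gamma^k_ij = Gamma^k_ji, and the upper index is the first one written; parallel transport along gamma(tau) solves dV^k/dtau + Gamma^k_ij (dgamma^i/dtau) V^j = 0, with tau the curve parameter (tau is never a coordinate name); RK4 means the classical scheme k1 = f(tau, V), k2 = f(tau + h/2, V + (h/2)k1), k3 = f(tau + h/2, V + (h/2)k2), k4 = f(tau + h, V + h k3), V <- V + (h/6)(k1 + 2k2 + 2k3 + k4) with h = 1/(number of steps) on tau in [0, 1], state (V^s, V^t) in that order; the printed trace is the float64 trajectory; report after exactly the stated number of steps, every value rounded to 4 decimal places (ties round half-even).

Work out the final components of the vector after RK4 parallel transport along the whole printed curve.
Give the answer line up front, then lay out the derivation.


Answer: V^s = -2.0000, V^t = 2.0000

gamma'(tau) = (1 - 2*tau, 1/2 - tau); f(tau, V)^k = -Gamma^k_ij(gamma(tau)) gamma'^i(tau) V^j; h = 1/4; intermediate values shown to 6 dp
curve data and Christoffel symbols at the stage parameters:
  tau = 0.000000: gamma = (-0.250000, 0.500000), gamma' = (1.000000, 0.500000); Gamma_sss = -0.029144, Gamma_sst = 0.000000, Gamma_stt = -0.087432, Gamma_tss = 0.335155, Gamma_tst = 0.000000, Gamma_ttt = 1.005464
  tau = 0.125000: gamma = (-0.140625, 0.554688), gamma' = (0.750000, 0.375000); Gamma_sss = -0.014794, Gamma_sst = 0.000000, Gamma_stt = -0.044381, Gamma_tss = 0.319710, Gamma_tst = 0.000000, Gamma_ttt = 0.959131
  tau = 0.250000: gamma = (-0.062500, 0.593750), gamma' = (0.500000, 0.250000); Gamma_sss = -0.006118, Gamma_sst = 0.000000, Gamma_stt = -0.018354, Gamma_tss = 0.308957, Gamma_tst = 0.000000, Gamma_ttt = 0.926871
  tau = 0.375000: gamma = (-0.015625, 0.617188), gamma' = (0.250000, 0.125000); Gamma_sss = -0.001466, Gamma_sst = 0.000000, Gamma_stt = -0.004397, Gamma_tss = 0.302652, Gamma_tst = 0.000000, Gamma_ttt = 0.907957
  tau = 0.500000: gamma = (0.000000, 0.625000), gamma' = (0.000000, 0.000000); Gamma_sss = 0.000000, Gamma_sst = 0.000000, Gamma_stt = 0.000000, Gamma_tss = 0.300578, Gamma_tst = 0.000000, Gamma_ttt = 0.901734
  tau = 0.625000: gamma = (-0.015625, 0.617188), gamma' = (-0.250000, -0.125000); Gamma_sss = -0.001466, Gamma_sst = 0.000000, Gamma_stt = -0.004397, Gamma_tss = 0.302652, Gamma_tst = 0.000000, Gamma_ttt = 0.907957
  tau = 0.750000: gamma = (-0.062500, 0.593750), gamma' = (-0.500000, -0.250000); Gamma_sss = -0.006118, Gamma_sst = 0.000000, Gamma_stt = -0.018354, Gamma_tss = 0.308957, Gamma_tst = 0.000000, Gamma_ttt = 0.926871
  tau = 0.875000: gamma = (-0.140625, 0.554688), gamma' = (-0.750000, -0.375000); Gamma_sss = -0.014794, Gamma_sst = 0.000000, Gamma_stt = -0.044381, Gamma_tss = 0.319710, Gamma_tst = 0.000000, Gamma_ttt = 0.959131
  tau = 1.000000: gamma = (-0.250000, 0.500000), gamma' = (-1.000000, -0.500000); Gamma_sss = -0.029144, Gamma_sst = 0.000000, Gamma_stt = -0.087432, Gamma_tss = 0.335155, Gamma_tst = 0.000000, Gamma_ttt = 1.005464
step 0: V^s = -2.0000, V^t = 2.0000
step 1: k1 = (0.029144, -0.335155), k2 = (0.010439, -0.225588), k3 = (0.010641, -0.229953), k4 = (0.002803, -0.141568); V <- V + (h/6)(k1 + 2k2 + 2k3 + k4): V^s = -1.9969, V^t = 1.9422
step 2: k1 = (0.002803, -0.141556), k2 = (0.000326, -0.067352), k3 = (0.000331, -0.068381), k4 = (0.000000, 0.000000); V <- V + (h/6)(k1 + 2k2 + 2k3 + k4): V^s = -1.9967, V^t = 1.9250
step 3: k1 = (0.000000, 0.000000), k2 = (-0.000326, 0.067394), k3 = (-0.000331, 0.068347), k4 = (-0.002803, 0.141542); V <- V + (h/6)(k1 + 2k2 + 2k3 + k4): V^s = -1.9969, V^t = 1.9422
step 4: k1 = (-0.002803, 0.141556), k2 = (-0.010458, 0.226005), k3 = (-0.010623, 0.229572), k4 = (-0.029138, 0.335082); V <- V + (h/6)(k1 + 2k2 + 2k3 + k4): V^s = -2.0000, V^t = 2.0000


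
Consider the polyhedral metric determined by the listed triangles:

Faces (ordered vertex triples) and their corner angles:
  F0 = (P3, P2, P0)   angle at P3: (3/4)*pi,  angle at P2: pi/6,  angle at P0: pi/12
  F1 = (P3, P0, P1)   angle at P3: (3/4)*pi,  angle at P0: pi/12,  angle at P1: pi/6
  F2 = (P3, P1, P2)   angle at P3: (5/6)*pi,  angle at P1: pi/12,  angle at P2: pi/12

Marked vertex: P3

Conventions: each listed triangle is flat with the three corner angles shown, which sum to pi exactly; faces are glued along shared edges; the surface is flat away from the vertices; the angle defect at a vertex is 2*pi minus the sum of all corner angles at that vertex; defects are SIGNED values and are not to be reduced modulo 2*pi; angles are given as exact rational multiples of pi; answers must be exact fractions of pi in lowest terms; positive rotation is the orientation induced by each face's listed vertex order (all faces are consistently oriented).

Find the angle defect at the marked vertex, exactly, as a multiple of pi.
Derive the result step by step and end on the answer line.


Sum of corner angles at P3: (7/3)*pi
defect = 2*pi - (7/3)*pi

Answer: defect(P3) = -pi/3


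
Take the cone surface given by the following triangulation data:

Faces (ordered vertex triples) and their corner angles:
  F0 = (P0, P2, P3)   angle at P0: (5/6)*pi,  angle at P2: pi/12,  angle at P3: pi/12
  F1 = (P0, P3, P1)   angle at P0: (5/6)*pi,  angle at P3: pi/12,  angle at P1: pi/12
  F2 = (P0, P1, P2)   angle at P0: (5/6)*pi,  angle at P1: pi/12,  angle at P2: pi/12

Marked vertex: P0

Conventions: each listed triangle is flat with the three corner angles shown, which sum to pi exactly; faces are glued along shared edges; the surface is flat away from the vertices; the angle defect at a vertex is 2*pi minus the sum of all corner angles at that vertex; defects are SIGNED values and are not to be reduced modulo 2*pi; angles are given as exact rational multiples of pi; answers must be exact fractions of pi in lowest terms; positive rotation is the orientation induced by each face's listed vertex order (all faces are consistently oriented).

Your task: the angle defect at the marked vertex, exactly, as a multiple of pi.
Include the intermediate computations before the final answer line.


Sum of corner angles at P0: (5/2)*pi
defect = 2*pi - (5/2)*pi

Answer: defect(P0) = -pi/2


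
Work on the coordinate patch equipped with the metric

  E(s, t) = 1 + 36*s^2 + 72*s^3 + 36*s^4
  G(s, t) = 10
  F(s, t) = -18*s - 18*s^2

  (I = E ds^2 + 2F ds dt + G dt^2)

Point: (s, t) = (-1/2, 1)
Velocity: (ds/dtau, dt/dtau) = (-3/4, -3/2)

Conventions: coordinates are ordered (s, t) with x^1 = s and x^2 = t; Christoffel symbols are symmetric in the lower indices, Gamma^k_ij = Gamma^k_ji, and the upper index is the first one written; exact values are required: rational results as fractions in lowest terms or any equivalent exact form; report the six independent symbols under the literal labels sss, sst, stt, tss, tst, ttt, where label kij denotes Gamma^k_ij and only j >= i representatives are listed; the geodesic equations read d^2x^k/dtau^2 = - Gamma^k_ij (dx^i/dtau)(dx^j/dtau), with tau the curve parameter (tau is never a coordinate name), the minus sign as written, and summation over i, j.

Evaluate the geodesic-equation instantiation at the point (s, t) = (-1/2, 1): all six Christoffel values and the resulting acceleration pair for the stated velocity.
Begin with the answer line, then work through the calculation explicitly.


Answer: Gamma_sss = 0, Gamma_sst = 0, Gamma_stt = 0, Gamma_tss = 0, Gamma_tst = 0, Gamma_ttt = 0; accelerations (d^2s/dtau^2, d^2t/dtau^2) = (0, 0)

E = 13/4, F = 9/2, G = 10 at the point
E_s = 0, E_t = 0, F_s = 0, F_t = 0, G_s = 0, G_t = 0
EG - F^2 = 49/4;  g^inv = (4/49) * [[10, -9/2], [-9/2, 13/4]]
first-kind symbols [ij,l] = (1/2)(d_i g_jl + d_j g_il - d_l g_ij): [ss,s] = E_s/2 = 0, [ss,t] = F_s - E_t/2 = 0, [st,s] = E_t/2 = 0, [st,t] = G_s/2 = 0, [tt,s] = F_t - G_s/2 = 0, [tt,t] = G_t/2 = 0
Gamma^s_ij = (G*[ij,s] - F*[ij,t])/(EG - F^2), Gamma^t_ij = (E*[ij,t] - F*[ij,s])/(EG - F^2)
Gamma_sss = 0, Gamma_sst = 0, Gamma_stt = 0, Gamma_tss = 0, Gamma_tst = 0, Gamma_ttt = 0
d^2s/dtau^2 = -(Gamma_sss*(-3/4)^2 + 2*Gamma_sst*(-3/4)*(-3/2) + Gamma_stt*(-3/2)^2) = 0
d^2t/dtau^2 = -(Gamma_tss*(-3/4)^2 + 2*Gamma_tst*(-3/4)*(-3/2) + Gamma_ttt*(-3/2)^2) = 0


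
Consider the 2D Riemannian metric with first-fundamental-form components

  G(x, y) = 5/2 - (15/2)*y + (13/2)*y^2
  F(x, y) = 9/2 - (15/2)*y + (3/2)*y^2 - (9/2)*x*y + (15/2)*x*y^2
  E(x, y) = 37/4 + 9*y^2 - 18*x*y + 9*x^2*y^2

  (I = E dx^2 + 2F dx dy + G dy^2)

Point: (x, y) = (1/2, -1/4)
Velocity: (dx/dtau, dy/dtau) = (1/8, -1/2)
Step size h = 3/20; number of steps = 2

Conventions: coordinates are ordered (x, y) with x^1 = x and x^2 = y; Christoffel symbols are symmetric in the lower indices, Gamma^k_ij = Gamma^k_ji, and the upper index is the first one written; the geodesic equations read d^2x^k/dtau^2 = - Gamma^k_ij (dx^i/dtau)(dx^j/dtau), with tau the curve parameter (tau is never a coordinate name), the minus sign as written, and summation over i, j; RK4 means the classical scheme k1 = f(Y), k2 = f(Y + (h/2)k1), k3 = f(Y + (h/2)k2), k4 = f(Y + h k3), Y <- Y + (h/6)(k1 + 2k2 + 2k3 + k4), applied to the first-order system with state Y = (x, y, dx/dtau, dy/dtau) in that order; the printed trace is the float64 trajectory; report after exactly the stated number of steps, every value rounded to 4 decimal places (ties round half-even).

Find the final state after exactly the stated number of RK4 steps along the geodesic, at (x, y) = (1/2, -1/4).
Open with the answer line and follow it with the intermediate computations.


Answer: x = 0.5459, y = -0.4019, dx/dtau = 0.1702, dy/dtau = -0.5002

f(Y) = (dx/dtau, dy/dtau, -Gamma^x_ij Y'^i Y'^j, -Gamma^y_ij Y'^i Y'^j) with the Gammas evaluated at the stage position; h = 0.150000; intermediate values shown to 6 dp
step 0: x = 0.5000, y = -0.2500, dx/dtau = 0.1250, dy/dtau = -0.5000
step 1:
  k1: at (x, y) = (0.500000, -0.250000), (dx/dtau, dy/dtau) = (0.125000, -0.500000); Gamma_xxx = -9.466983, Gamma_xxy = -6.291815, Gamma_xyy = -3.619876, Gamma_yxx = 16.248847, Gamma_yxy = 9.561091, Gamma_yyy = 4.376609; k1 = (0.125000, -0.500000, 0.266414, -0.152904)
  k2: at (x, y) = (0.509375, -0.287500), (dx/dtau, dy/dtau) = (0.144981, -0.511468); Gamma_xxx = -9.333854, Gamma_xxy = -6.309539, Gamma_xyy = -3.588994, Gamma_yxx = 15.816077, Gamma_yxy = 9.421469, Gamma_yyy = 4.277246; k2 = (0.144981, -0.511468, 0.199327, -0.054108)
  k3: at (x, y) = (0.510874, -0.288360), (dx/dtau, dy/dtau) = (0.139950, -0.504058); Gamma_xxx = -9.348150, Gamma_xxy = -6.319408, Gamma_xyy = -3.593884, Gamma_yxx = 15.839716, Gamma_yxy = 9.435593, Gamma_yyy = 4.285136; k3 = (0.139950, -0.504058, 0.204630, -0.067754)
  k4: at (x, y) = (0.520992, -0.325609), (dx/dtau, dy/dtau) = (0.155695, -0.510163); Gamma_xxx = -9.115779, Gamma_xxy = -6.253357, Gamma_xyy = -3.523409, Gamma_yxx = 15.297348, Gamma_yxy = 9.193412, Gamma_yyy = 4.138184; k4 = (0.155695, -0.510163, 0.144595, 0.012608)
  Y <- Y + (h/6)(k1 + 2k2 + 2k3 + k4): x = 0.5213, y = -0.3260, dx/dtau = 0.1555, dy/dtau = -0.5096
step 2:
  k1: at (x, y) = (0.521264, -0.326030), (dx/dtau, dy/dtau) = (0.155473, -0.509600); Gamma_xxx = -9.114895, Gamma_xxy = -6.253446, Gamma_xyy = -3.523149, Gamma_yxx = 15.294868, Gamma_yxy = 9.192406, Gamma_yyy = 4.137590; k1 = (0.155473, -0.509600, 0.144349, 0.012406)
  k2: at (x, y) = (0.532924, -0.364250), (dx/dtau, dy/dtau) = (0.166299, -0.508670); Gamma_xxx = -8.816624, Gamma_xxy = -6.126786, Gamma_xyy = -3.424851, Gamma_yxx = 14.691193, Gamma_yxy = 8.881845, Gamma_yyy = 3.961089; k2 = (0.166299, -0.508670, 0.093444, 0.071452)
  k3: at (x, y) = (0.533736, -0.364181), (dx/dtau, dy/dtau) = (0.162481, -0.504242); Gamma_xxx = -8.828708, Gamma_xxy = -6.133485, Gamma_xyy = -3.428829, Gamma_yxx = 14.713884, Gamma_yxy = 8.893978, Gamma_yyy = 3.968144; k3 = (0.162481, -0.504242, 0.099861, 0.059977)
  k4: at (x, y) = (0.545636, -0.401667), (dx/dtau, dy/dtau) = (0.170452, -0.500604); Gamma_xxx = -8.496413, Gamma_xxy = -5.966176, Gamma_xyy = -3.314221, Gamma_yxx = 14.097156, Gamma_yxy = 8.548435, Gamma_yyy = 3.779205; k4 = (0.170452, -0.500604, 0.059236, 0.102197)
  Y <- Y + (h/6)(k1 + 2k2 + 2k3 + k4): x = 0.5459, y = -0.4019, dx/dtau = 0.1702, dy/dtau = -0.5002


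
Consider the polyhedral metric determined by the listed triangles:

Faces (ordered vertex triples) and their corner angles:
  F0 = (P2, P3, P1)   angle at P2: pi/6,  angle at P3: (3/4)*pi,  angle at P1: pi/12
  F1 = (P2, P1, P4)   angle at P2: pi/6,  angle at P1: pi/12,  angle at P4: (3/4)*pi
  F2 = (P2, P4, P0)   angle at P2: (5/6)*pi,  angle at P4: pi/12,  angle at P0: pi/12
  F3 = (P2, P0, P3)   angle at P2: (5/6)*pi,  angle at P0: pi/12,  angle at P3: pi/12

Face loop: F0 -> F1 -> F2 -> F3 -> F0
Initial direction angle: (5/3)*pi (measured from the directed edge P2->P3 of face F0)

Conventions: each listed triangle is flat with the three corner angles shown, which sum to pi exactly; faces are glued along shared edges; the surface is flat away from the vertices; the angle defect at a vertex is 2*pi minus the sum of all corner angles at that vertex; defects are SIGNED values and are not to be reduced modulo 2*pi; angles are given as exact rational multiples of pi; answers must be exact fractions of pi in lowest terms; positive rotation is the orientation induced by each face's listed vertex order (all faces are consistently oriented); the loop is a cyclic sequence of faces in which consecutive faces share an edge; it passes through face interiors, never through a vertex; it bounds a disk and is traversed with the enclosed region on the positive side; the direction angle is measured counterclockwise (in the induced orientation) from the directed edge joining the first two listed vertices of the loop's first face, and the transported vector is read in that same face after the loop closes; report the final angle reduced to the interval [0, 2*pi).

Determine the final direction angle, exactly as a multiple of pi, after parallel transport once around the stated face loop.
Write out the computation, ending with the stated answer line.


enclosed vertex P2: corner angles sum to 2*pi, defect = 2*pi - 2*pi = 0
adding the enclosed defects to the starting angle (mod 2*pi, induced orientation) gives the holonomy
final angle = (5/3)*pi + 0 = (5/3)*pi (mod 2*pi)

Answer: final direction angle = (5/3)*pi


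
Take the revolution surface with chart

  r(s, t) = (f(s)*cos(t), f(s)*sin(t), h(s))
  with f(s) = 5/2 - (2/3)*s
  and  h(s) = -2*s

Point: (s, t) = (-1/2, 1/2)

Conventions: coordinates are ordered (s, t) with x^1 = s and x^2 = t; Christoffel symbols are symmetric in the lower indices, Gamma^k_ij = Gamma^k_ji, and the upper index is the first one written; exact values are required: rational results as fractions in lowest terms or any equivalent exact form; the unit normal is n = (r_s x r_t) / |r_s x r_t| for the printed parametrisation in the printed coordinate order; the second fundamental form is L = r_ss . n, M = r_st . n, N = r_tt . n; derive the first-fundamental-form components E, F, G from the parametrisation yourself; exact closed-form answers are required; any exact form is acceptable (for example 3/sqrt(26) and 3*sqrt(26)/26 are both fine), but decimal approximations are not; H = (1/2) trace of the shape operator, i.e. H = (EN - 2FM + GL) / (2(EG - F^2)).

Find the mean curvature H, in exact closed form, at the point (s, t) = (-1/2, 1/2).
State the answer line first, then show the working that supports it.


Answer: H = -9*sqrt(10)/170

f = 17/6, f' = -2/3, f'' = 0, h' = -2, h'' = 0
E = 40/9, F = 0, G = 289/36; answer radicand W^2 = 40/9
unnormalised second-form numerators: l = 0, m = 0, n = -17/3; L = l/sqrt(40/9), and similarly M = m/sqrt(W^2), N = n/sqrt(W^2)
H = (E*n - 2*F*m + G*l) / (2*(EG - F^2)*sqrt(W^2)); E*n - 2*F*m + G*l = -680/27, EG - F^2 = 2890/81, so H = (-6/17)/sqrt(40/9)


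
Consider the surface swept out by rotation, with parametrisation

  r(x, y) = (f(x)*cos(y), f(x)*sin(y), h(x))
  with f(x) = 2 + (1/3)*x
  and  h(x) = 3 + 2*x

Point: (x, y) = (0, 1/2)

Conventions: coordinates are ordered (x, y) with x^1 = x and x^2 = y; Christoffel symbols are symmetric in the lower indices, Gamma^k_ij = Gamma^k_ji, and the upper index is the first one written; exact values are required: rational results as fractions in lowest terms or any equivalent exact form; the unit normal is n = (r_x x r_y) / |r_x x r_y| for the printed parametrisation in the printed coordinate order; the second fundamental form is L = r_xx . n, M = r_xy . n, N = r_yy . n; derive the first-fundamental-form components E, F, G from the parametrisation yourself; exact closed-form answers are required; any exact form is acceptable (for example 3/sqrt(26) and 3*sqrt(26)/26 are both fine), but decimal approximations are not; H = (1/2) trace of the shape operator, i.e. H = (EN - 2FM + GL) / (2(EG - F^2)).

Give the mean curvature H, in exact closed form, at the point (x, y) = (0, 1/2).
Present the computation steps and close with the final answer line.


f = 2, f' = 1/3, f'' = 0, h' = 2, h'' = 0
E = 37/9, F = 0, G = 4; answer radicand W^2 = 37/9
unnormalised second-form numerators: l = 0, m = 0, n = 4; L = l/sqrt(37/9), and similarly M = m/sqrt(W^2), N = n/sqrt(W^2)
H = (E*n - 2*F*m + G*l) / (2*(EG - F^2)*sqrt(W^2)); E*n - 2*F*m + G*l = 148/9, EG - F^2 = 148/9, so H = (1/2)/sqrt(37/9)

Answer: H = 3*sqrt(37)/74


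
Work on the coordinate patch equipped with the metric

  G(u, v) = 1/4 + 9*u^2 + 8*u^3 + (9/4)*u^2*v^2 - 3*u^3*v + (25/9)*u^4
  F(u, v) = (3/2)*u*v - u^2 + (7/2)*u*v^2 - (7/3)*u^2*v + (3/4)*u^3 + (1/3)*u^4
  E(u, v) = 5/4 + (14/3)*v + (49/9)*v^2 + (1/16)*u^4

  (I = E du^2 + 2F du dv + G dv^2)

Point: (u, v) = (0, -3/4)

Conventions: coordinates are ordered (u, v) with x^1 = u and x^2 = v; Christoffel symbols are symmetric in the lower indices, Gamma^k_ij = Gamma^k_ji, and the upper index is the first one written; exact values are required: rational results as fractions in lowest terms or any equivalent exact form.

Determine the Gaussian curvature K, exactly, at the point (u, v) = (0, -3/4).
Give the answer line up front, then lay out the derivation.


Answer: K = -117493/1521

E = 13/16, F = 0, G = 1/4, EG - F^2 = 13/64 at the point
E_u = 0, E_v = -7/2, F_u = 27/32, F_v = 0, G_u = 0, G_v = 0
E_vv = 98/9, F_uv = -15/4, G_uu = 657/32
By Brioschi, K is (det M1 - det M2) divided by (EG - F^2) squared.
M1 = [[-E_vv/2 + F_uv - G_uu/2, E_u/2, F_u - E_v/2], [F_v - G_u/2, E, F], [G_v/2, F, G]] = [[-11209/576, 0, 83/32], [0, 13/16, 0], [0, 0, 1/4]]; det M1 = -145717/36864
M2 = [[0, E_v/2, G_u/2], [E_v/2, E, F], [G_u/2, F, G]] = [[0, -7/4, 0], [-7/4, 13/16, 0], [0, 0, 1/4]]; det M2 = -49/64
det M1 - det M2 = -117493/36864; K = -117493/36864 / (13/64)^2 = -117493/1521


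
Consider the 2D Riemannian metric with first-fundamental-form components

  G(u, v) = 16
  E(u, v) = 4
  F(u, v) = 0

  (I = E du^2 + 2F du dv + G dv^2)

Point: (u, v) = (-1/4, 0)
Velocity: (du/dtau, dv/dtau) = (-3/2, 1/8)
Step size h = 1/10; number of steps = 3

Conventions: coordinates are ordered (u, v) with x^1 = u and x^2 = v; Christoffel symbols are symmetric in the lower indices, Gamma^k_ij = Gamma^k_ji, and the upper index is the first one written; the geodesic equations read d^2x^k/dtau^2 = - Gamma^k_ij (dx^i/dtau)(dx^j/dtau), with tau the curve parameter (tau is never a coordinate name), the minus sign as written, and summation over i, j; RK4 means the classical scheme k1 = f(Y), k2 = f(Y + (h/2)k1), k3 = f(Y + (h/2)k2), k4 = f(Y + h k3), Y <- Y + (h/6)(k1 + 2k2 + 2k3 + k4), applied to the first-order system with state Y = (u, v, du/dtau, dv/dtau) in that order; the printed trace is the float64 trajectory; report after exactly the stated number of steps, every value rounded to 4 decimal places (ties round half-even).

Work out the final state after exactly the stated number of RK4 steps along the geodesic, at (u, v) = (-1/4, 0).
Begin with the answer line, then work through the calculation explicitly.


Answer: u = -0.7000, v = 0.0375, du/dtau = -1.5000, dv/dtau = 0.1250

f(Y) = (du/dtau, dv/dtau, -Gamma^u_ij Y'^i Y'^j, -Gamma^v_ij Y'^i Y'^j) with the Gammas evaluated at the stage position; h = 0.100000; intermediate values shown to 6 dp
step 0: u = -0.2500, v = 0.0000, du/dtau = -1.5000, dv/dtau = 0.1250
step 1:
  k1: at (u, v) = (-0.250000, 0.000000), (du/dtau, dv/dtau) = (-1.500000, 0.125000); Gamma_uuu = 0.000000, Gamma_uuv = 0.000000, Gamma_uvv = 0.000000, Gamma_vuu = 0.000000, Gamma_vuv = 0.000000, Gamma_vvv = 0.000000; k1 = (-1.500000, 0.125000, 0.000000, 0.000000)
  k2: at (u, v) = (-0.325000, 0.006250), (du/dtau, dv/dtau) = (-1.500000, 0.125000); Gamma_uuu = 0.000000, Gamma_uuv = 0.000000, Gamma_uvv = 0.000000, Gamma_vuu = 0.000000, Gamma_vuv = 0.000000, Gamma_vvv = 0.000000; k2 = (-1.500000, 0.125000, 0.000000, 0.000000)
  k3: at (u, v) = (-0.325000, 0.006250), (du/dtau, dv/dtau) = (-1.500000, 0.125000); Gamma_uuu = 0.000000, Gamma_uuv = 0.000000, Gamma_uvv = 0.000000, Gamma_vuu = 0.000000, Gamma_vuv = 0.000000, Gamma_vvv = 0.000000; k3 = (-1.500000, 0.125000, 0.000000, 0.000000)
  k4: at (u, v) = (-0.400000, 0.012500), (du/dtau, dv/dtau) = (-1.500000, 0.125000); Gamma_uuu = 0.000000, Gamma_uuv = 0.000000, Gamma_uvv = 0.000000, Gamma_vuu = 0.000000, Gamma_vuv = 0.000000, Gamma_vvv = 0.000000; k4 = (-1.500000, 0.125000, 0.000000, 0.000000)
  Y <- Y + (h/6)(k1 + 2k2 + 2k3 + k4): u = -0.4000, v = 0.0125, du/dtau = -1.5000, dv/dtau = 0.1250
step 2:
  k1: at (u, v) = (-0.400000, 0.012500), (du/dtau, dv/dtau) = (-1.500000, 0.125000); Gamma_uuu = 0.000000, Gamma_uuv = 0.000000, Gamma_uvv = 0.000000, Gamma_vuu = 0.000000, Gamma_vuv = 0.000000, Gamma_vvv = 0.000000; k1 = (-1.500000, 0.125000, 0.000000, 0.000000)
  k2: at (u, v) = (-0.475000, 0.018750), (du/dtau, dv/dtau) = (-1.500000, 0.125000); Gamma_uuu = 0.000000, Gamma_uuv = 0.000000, Gamma_uvv = 0.000000, Gamma_vuu = 0.000000, Gamma_vuv = 0.000000, Gamma_vvv = 0.000000; k2 = (-1.500000, 0.125000, 0.000000, 0.000000)
  k3: at (u, v) = (-0.475000, 0.018750), (du/dtau, dv/dtau) = (-1.500000, 0.125000); Gamma_uuu = 0.000000, Gamma_uuv = 0.000000, Gamma_uvv = 0.000000, Gamma_vuu = 0.000000, Gamma_vuv = 0.000000, Gamma_vvv = 0.000000; k3 = (-1.500000, 0.125000, 0.000000, 0.000000)
  k4: at (u, v) = (-0.550000, 0.025000), (du/dtau, dv/dtau) = (-1.500000, 0.125000); Gamma_uuu = 0.000000, Gamma_uuv = 0.000000, Gamma_uvv = 0.000000, Gamma_vuu = 0.000000, Gamma_vuv = 0.000000, Gamma_vvv = 0.000000; k4 = (-1.500000, 0.125000, 0.000000, 0.000000)
  Y <- Y + (h/6)(k1 + 2k2 + 2k3 + k4): u = -0.5500, v = 0.0250, du/dtau = -1.5000, dv/dtau = 0.1250
step 3:
  k1: at (u, v) = (-0.550000, 0.025000), (du/dtau, dv/dtau) = (-1.500000, 0.125000); Gamma_uuu = 0.000000, Gamma_uuv = 0.000000, Gamma_uvv = 0.000000, Gamma_vuu = 0.000000, Gamma_vuv = 0.000000, Gamma_vvv = 0.000000; k1 = (-1.500000, 0.125000, 0.000000, 0.000000)
  k2: at (u, v) = (-0.625000, 0.031250), (du/dtau, dv/dtau) = (-1.500000, 0.125000); Gamma_uuu = 0.000000, Gamma_uuv = 0.000000, Gamma_uvv = 0.000000, Gamma_vuu = 0.000000, Gamma_vuv = 0.000000, Gamma_vvv = 0.000000; k2 = (-1.500000, 0.125000, 0.000000, 0.000000)
  k3: at (u, v) = (-0.625000, 0.031250), (du/dtau, dv/dtau) = (-1.500000, 0.125000); Gamma_uuu = 0.000000, Gamma_uuv = 0.000000, Gamma_uvv = 0.000000, Gamma_vuu = 0.000000, Gamma_vuv = 0.000000, Gamma_vvv = 0.000000; k3 = (-1.500000, 0.125000, 0.000000, 0.000000)
  k4: at (u, v) = (-0.700000, 0.037500), (du/dtau, dv/dtau) = (-1.500000, 0.125000); Gamma_uuu = 0.000000, Gamma_uuv = 0.000000, Gamma_uvv = 0.000000, Gamma_vuu = 0.000000, Gamma_vuv = 0.000000, Gamma_vvv = 0.000000; k4 = (-1.500000, 0.125000, 0.000000, 0.000000)
  Y <- Y + (h/6)(k1 + 2k2 + 2k3 + k4): u = -0.7000, v = 0.0375, du/dtau = -1.5000, dv/dtau = 0.1250
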